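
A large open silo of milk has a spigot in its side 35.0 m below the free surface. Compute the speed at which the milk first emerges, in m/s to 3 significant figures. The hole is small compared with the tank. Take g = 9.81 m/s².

With the surface at rest and both surface and jet at atmospheric pressure, Bernoulli gives ρg h = ½ρv², so v = √(2gh) = √(2·9.81·35.0) = 26.2 m/s.

v ≈ 26.2 m/s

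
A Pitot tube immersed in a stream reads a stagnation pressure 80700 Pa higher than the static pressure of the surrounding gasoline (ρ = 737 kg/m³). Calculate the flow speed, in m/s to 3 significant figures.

14.8 m/s

Bernoulli between the free stream and the stagnation point: ½ρv² = P_stag − P_static.
v = √(2ΔP/ρ) = √(2·80700/737) = 14.8 m/s.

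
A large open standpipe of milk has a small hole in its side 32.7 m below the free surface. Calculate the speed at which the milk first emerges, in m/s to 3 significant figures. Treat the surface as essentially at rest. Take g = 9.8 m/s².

Bernoulli from surface to hole (P equal, v_surface ≈ 0): v = √(2gh) = √(2×9.8×32.7) = 25.3 m/s.

v ≈ 25.3 m/s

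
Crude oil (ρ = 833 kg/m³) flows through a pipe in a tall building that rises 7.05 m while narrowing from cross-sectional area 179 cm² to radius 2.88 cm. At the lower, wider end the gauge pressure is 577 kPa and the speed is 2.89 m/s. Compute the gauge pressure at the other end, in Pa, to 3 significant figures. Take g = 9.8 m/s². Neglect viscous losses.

P₂ ≈ 359000 Pa

Mass conservation (A₁v₁ = A₂v₂) gives v₂ = 2.89 × 179/26.1 = 19.9 m/s.
Bernoulli: P₁ + ½ρv₁² + ρg h₁ = P₂ + ½ρv₂² + ρg h₂, so P₂ = P₁ + ½ρ(v₁² − v₂²) − ρg(h₂ − h₁).
P₂ = 577000 + ½·833·(2.89² − 19.9²) − 833·9.8·(+7.05) = 577000 + (-161000) − (57600) = 359000 Pa.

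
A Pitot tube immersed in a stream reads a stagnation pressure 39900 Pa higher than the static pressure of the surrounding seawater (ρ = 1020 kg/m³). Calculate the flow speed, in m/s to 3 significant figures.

The dynamic pressure equals the rise in static pressure at the stagnation point: ΔP = ½ρv².
v = √(2ΔP/ρ) = √(2·39900/1020) = 8.85 m/s.

v ≈ 8.85 m/s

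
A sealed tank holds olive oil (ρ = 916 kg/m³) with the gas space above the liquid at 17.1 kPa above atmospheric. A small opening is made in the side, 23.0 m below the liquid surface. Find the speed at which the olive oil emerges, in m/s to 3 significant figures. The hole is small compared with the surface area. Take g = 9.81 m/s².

Take point 1 at the surface (v₁ ≈ 0) and point 2 at the hole (at atmospheric pressure). Bernoulli: P₁ + ρg h = P_atm + ½ρv₂².
With P₁ − P_atm = 17100 Pa, v₂ = √(2gh + 2ΔP/ρ) = √(2·9.81·23.0 + 2·17100/916) = 22.1 m/s.

v ≈ 22.1 m/s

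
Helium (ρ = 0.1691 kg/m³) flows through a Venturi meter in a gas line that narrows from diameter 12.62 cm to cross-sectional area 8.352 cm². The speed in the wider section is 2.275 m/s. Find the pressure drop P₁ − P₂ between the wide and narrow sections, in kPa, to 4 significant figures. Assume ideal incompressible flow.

0.09772 kPa

By continuity, v₂ = v₁·A₁/A₂ = 2.275·(125.1/8.352) = 34.07 m/s.
With no height change, Bernoulli's equation is P₁ + ½ρv₁² = P₂ + ½ρv₂².
P₁ − P₂ = ½·0.1691·(34.07² − 2.275²) = ½·0.1691·1156 = 97.72 Pa.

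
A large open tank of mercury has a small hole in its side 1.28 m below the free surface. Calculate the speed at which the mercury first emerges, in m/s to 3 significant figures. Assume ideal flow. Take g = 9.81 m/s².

v ≈ 5.01 m/s

Torricelli's result v = √(2gh) gives v = √(2·9.81·1.28) = 5.01 m/s.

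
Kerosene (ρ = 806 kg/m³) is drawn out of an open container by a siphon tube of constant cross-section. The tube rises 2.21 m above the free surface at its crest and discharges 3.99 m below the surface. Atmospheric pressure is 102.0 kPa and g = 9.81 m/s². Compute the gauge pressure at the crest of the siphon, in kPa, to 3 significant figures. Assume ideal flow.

P_gauge = -49.0 kPa

From the surface to the outlet (both open to atmosphere, surface at rest): v = √(2g·h_out) = √(2·9.81·3.99) = 8.85 m/s.
Continuity keeps v the same throughout the tube; from surface to crest, P_atm + 0 = P_top + ½ρv² + ρg·h_top.
P_top = 102000 − ½·806·8.85² − 806·9.81·2.21 = 53000 Pa. So P_gauge = P_top − P_atm = -49000 Pa.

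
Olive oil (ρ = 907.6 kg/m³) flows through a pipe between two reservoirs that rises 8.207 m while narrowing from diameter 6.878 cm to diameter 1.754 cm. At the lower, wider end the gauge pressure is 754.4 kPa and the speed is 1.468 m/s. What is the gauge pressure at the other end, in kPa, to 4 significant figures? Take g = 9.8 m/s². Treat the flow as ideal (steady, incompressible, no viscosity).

By continuity, v₂ = v₁·A₁/A₂ = 1.468·(37.15/2.416) = 22.57 m/s.
Bernoulli: P₁ + ½ρv₁² + ρg h₁ = P₂ + ½ρv₂² + ρg h₂, so P₂ = P₁ + ½ρ(v₁² − v₂²) − ρg(h₂ − h₁).
P₂ = 754400 + ½·907.6·(1.468² − 22.57²) − 907.6·9.8·(+8.207) = 754400 + (-230300) − (73000) = 451100 Pa.

P₂ ≈ 451.1 kPa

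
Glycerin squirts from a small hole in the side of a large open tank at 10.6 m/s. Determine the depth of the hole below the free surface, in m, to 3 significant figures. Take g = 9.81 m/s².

Torricelli: v = √(2gh), so h = v²/(2g).
h = 10.6²/(2·9.81) = 112/19.62 = 5.73 m.

h ≈ 5.73 m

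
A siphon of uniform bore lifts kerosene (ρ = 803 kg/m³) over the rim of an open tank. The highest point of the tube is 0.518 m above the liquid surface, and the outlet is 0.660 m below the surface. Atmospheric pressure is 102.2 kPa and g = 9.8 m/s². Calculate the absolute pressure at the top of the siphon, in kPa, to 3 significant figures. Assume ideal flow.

P_top ≈ 92.9 kPa

Bernoulli surface→outlet gives ½v² = g·h_out, so v = √(2·9.8·0.660) = 3.60 m/s.
Continuity keeps v the same throughout the tube; from surface to crest, P_atm + 0 = P_top + ½ρv² + ρg·h_top.
P_top = 102200 − ½·803·3.60² − 803·9.8·0.518 = 92900 Pa.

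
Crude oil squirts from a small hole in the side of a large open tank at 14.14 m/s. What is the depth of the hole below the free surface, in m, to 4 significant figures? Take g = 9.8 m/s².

Torricelli: v = √(2gh), so h = v²/(2g).
h = 14.14²/(2·9.8) = 199.9/19.60 = 10.20 m.

h ≈ 10.20 m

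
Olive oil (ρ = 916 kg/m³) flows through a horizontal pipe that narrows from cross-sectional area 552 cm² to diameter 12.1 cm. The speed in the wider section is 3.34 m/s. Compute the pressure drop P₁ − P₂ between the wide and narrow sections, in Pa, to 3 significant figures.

Mass conservation (A₁v₁ = A₂v₂) gives v₂ = 3.34 × 552/115 = 16.0 m/s.
Along the horizontal streamline, P + ½ρv² is constant.
P₁ − P₂ = ½·916·(16.0² − 3.34²) = ½·916·246 = 113000 Pa.

ΔP ≈ 113000 Pa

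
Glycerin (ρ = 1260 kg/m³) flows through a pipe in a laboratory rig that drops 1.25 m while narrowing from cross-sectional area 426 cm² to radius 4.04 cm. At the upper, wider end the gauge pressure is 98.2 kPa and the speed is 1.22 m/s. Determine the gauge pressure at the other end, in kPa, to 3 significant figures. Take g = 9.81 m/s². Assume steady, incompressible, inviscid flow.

By continuity, v₂ = v₁·A₁/A₂ = 1.22·(426/51.3) = 10.1 m/s.
Energy conservation along the streamline gives P₂ = P₁ − ½ρ(v₂² − v₁²) − ρg(h₂ − h₁).
P₂ = 98200 + ½·1260·(1.22² − 10.1²) − 1260·9.81·(−1.25) = 98200 + (-63800) − (-15500) = 49900 Pa.

49.9 kPa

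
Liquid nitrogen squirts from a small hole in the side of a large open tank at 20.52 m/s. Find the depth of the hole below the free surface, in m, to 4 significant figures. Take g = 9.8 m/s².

For a small hole in a large open tank, ½v² = gh, giving h = v²/(2g).
h = 20.52²/(2·9.8) = 421.1/19.60 = 21.48 m.

h ≈ 21.48 m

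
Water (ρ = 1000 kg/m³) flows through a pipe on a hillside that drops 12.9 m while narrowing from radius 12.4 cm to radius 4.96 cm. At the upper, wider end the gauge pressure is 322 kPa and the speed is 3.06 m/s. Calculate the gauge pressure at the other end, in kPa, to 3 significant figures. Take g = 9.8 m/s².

Mass conservation (A₁v₁ = A₂v₂) gives v₂ = 3.06 × 483/77.3 = 19.1 m/s.
Bernoulli: P₁ + ½ρv₁² + ρg h₁ = P₂ + ½ρv₂² + ρg h₂, so P₂ = P₁ + ½ρ(v₁² − v₂²) − ρg(h₂ − h₁).
P₂ = 322000 + ½·1000·(3.06² − 19.1²) − 1000·9.8·(−12.9) = 322000 + (-178000) − (-126000) = 270000 Pa.

P₂ ≈ 270 kPa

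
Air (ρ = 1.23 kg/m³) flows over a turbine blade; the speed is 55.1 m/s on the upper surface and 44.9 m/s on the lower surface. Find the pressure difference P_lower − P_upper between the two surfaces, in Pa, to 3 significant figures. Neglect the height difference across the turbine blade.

ΔP ≈ 627 Pa

The pressure is lower where the speed is higher: ΔP = ½ρ(v_up² − v_low²).
ΔP = ½·1.23·(55.1² − 44.9²) = 627 Pa.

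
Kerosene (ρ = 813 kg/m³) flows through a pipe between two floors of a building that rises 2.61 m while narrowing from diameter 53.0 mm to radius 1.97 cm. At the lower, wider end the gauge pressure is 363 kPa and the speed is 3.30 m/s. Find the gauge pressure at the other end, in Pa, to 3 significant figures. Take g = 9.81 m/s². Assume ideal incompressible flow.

Continuity gives A₁v₁ = A₂v₂, so v₂ = (22.1 cm²)/(12.2 cm²) × 3.30 m/s = 5.97 m/s.
Applying Bernoulli between the two ends and solving for P₂: P₂ = P₁ + ½ρ(v₁² − v₂²) − ρgΔh.
P₂ = 363000 + ½·813·(3.30² − 5.97²) − 813·9.81·(+2.61) = 363000 + (-10100) − (20800) = 332000 Pa.

P₂ = 332000 Pa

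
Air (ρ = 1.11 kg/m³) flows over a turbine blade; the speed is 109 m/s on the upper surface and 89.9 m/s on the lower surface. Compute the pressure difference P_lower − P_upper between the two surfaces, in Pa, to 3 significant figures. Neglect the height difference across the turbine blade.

With negligible Δh, P + ½ρv² is constant, so P_low − P_up = ½ρ(v_up² − v_low²).
ΔP = ½·1.11·(109² − 89.9²) = 2110 Pa.

ΔP = 2110 Pa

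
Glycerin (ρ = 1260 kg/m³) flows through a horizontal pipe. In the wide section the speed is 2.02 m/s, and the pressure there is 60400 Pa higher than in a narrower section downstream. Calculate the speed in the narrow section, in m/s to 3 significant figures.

v₂ ≈ 10.00 m/s

Along the level pipe P + ½ρv² is conserved, hence v₂² = v₁² + 2(P₁ − P₂)/ρ.
v₂ = √(2.02² + 2·60400/1260) = √(4.08 + 95.9) = 10.00 m/s.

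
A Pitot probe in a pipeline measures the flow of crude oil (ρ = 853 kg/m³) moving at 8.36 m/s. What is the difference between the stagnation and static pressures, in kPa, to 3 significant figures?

Bernoulli between the free stream and the stagnation point: ½ρv² = P_stag − P_static.
ΔP = ½·853·8.36² = 29800 Pa.

ΔP ≈ 29.8 kPa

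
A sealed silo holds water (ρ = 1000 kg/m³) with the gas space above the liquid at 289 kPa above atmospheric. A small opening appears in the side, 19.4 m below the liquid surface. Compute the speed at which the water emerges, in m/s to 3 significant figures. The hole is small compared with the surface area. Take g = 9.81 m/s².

Take point 1 at the surface (v₁ ≈ 0) and point 2 at the hole (at atmospheric pressure). Bernoulli: P₁ + ρg h = P_atm + ½ρv₂².
With P₁ − P_atm = 289000 Pa, v₂ = √(2gh + 2ΔP/ρ) = √(2·9.81·19.4 + 2·289000/1000) = 31.0 m/s.

v ≈ 31.0 m/s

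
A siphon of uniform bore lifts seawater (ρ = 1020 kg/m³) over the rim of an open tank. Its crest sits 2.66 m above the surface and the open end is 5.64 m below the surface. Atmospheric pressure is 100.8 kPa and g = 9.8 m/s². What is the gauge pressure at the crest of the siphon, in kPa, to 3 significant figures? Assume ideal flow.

P_gauge ≈ -83.0 kPa

The outlet speed comes from Torricelli: v = √(2g·5.64) = 10.5 m/s.
With constant cross-section the crest speed equals v; applying Bernoulli from the surface up to the crest, P_top = P_atm − ½ρv² − ρg·h_top.
P_top = 100800 − ½·1020·10.5² − 1020·9.8·2.66 = 17800 Pa. So P_gauge = P_top − P_atm = -83000 Pa.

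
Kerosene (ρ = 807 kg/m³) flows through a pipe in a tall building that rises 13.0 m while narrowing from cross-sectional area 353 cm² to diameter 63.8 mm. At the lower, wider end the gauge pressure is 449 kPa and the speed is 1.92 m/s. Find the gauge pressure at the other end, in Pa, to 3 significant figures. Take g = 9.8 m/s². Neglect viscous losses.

Continuity gives A₁v₁ = A₂v₂, so v₂ = (353 cm²)/(32.0 cm²) × 1.92 m/s = 21.2 m/s.
Applying Bernoulli between the two ends and solving for P₂: P₂ = P₁ + ½ρ(v₁² − v₂²) − ρgΔh.
P₂ = 449000 + ½·807·(1.92² − 21.2²) − 807·9.8·(+13.0) = 449000 + (-180000) − (103000) = 166000 Pa.

P₂ ≈ 166000 Pa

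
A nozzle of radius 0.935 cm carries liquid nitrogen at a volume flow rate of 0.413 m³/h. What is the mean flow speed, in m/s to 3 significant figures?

v ≈ 0.418 m/s

Q = 0.413 m³/h = 0.000115 m³/s.
v = Q/A = 0.000115 / 0.000275 = 0.418 m/s.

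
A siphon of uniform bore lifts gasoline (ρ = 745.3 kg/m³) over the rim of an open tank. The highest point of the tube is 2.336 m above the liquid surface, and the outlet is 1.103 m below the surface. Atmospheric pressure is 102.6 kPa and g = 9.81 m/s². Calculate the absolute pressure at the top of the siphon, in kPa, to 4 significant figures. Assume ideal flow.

P_top ≈ 77.46 kPa

Bernoulli surface→outlet gives ½v² = g·h_out, so v = √(2·9.81·1.103) = 4.652 m/s.
Continuity keeps v the same throughout the tube; from surface to crest, P_atm + 0 = P_top + ½ρv² + ρg·h_top.
P_top = 102600 − ½·745.3·4.652² − 745.3·9.81·2.336 = 77460 Pa.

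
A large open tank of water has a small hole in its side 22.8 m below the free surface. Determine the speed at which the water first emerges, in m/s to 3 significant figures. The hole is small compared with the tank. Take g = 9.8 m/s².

With the surface at rest and both surface and jet at atmospheric pressure, Bernoulli gives ρg h = ½ρv², so v = √(2gh) = √(2·9.8·22.8) = 21.1 m/s.

v ≈ 21.1 m/s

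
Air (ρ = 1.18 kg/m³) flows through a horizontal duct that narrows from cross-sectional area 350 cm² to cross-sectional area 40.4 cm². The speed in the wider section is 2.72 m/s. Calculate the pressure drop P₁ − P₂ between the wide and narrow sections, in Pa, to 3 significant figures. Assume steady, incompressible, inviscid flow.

Continuity gives A₁v₁ = A₂v₂, so v₂ = (350 cm²)/(40.4 cm²) × 2.72 m/s = 23.6 m/s.
Bernoulli (h₁ = h₂): P₁ − P₂ = ½ρ(v₂² − v₁²).
P₁ − P₂ = ½·1.18·(23.6² − 2.72²) = ½·1.18·548 = 323 Pa.

ΔP = 323 Pa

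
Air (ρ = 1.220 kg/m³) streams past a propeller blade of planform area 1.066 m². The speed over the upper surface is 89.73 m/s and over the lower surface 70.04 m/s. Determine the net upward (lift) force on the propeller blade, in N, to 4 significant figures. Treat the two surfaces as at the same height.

From P + ½ρv² = const at equal height, P_low − P_up = ½ρ(v_up² − v_low²).
ΔP = ½·1.220·(89.73² − 70.04²) = 1919 Pa.
Lift = ΔP · A = 1919 × 1.066 = 2046 N.

F = 2046 N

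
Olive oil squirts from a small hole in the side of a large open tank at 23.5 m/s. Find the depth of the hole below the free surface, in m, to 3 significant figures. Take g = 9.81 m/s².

h ≈ 28.1 m

Inverting v = √(2gh) gives h = v² / 2g.
h = 23.5²/(2·9.81) = 552/19.62 = 28.1 m.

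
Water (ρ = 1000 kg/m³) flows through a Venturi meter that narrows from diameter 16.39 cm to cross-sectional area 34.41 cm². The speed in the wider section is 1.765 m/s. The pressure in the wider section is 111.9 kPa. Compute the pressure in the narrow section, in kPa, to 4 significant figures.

P₂ = 54.90 kPa

By continuity, v₂ = v₁·A₁/A₂ = 1.765·(211.0/34.41) = 10.82 m/s.
The pipe is horizontal, so Bernoulli reduces to P₁ + ½ρv₁² = P₂ + ½ρv₂².
P₂ = P₁ − ½ρ(v₂² − v₁²) = 111900 − ½·1000·(10.82² − 1.765²) = 111900 − 57000 = 54900 Pa.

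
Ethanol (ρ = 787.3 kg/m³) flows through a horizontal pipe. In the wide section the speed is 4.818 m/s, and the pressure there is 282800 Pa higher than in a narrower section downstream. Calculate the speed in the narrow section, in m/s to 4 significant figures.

With h₁ = h₂, rearranging Bernoulli gives v₂ = √(v₁² + 2ΔP/ρ).
v₂ = √(4.818² + 2·282800/787.3) = √(23.21 + 718.4) = 27.23 m/s.

27.23 m/s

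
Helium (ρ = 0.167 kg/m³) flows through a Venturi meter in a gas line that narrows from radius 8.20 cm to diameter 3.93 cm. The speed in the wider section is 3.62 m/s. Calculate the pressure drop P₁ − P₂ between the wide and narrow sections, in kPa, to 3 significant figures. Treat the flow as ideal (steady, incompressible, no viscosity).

The volume flow rate is constant, so v₂ = (A₁/A₂)v₁ = (211/12.1)·3.62 = 63.0 m/s.
With no height change, Bernoulli's equation is P₁ + ½ρv₁² = P₂ + ½ρv₂².
P₁ − P₂ = ½·0.167·(63.0² − 3.62²) = ½·0.167·3960 = 331 Pa.

ΔP = 0.331 kPa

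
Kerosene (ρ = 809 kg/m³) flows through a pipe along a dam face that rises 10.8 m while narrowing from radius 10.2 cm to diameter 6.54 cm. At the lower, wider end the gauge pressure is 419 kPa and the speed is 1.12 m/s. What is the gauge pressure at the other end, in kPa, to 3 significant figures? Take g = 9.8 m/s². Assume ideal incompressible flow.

P₂ = 286 kPa

The volume flow rate is constant, so v₂ = (A₁/A₂)v₁ = (327/33.6)·1.12 = 10.9 m/s.
Bernoulli: P₁ + ½ρv₁² + ρg h₁ = P₂ + ½ρv₂² + ρg h₂, so P₂ = P₁ + ½ρ(v₁² − v₂²) − ρg(h₂ − h₁).
P₂ = 419000 + ½·809·(1.12² − 10.9²) − 809·9.8·(+10.8) = 419000 + (-47500) − (85600) = 286000 Pa.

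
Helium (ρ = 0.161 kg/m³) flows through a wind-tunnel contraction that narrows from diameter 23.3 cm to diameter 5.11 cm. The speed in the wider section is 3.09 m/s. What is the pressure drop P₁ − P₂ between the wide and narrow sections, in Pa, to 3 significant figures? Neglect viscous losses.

By continuity, v₂ = v₁·A₁/A₂ = 3.09·(426/20.5) = 64.2 m/s.
The pipe is horizontal, so Bernoulli reduces to P₁ + ½ρv₁² = P₂ + ½ρv₂².
P₁ − P₂ = ½·0.161·(64.2² − 3.09²) = ½·0.161·4120 = 331 Pa.

ΔP = 331 Pa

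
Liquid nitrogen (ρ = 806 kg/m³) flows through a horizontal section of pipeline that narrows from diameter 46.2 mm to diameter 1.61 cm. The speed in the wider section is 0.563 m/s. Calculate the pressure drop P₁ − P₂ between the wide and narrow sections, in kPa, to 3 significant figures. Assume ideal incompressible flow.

ΔP ≈ 8.53 kPa

By continuity, v₂ = v₁·A₁/A₂ = 0.563·(16.8/2.04) = 4.64 m/s.
Bernoulli (h₁ = h₂): P₁ − P₂ = ½ρ(v₂² − v₁²).
P₁ − P₂ = ½·806·(4.64² − 0.563²) = ½·806·21.2 = 8530 Pa.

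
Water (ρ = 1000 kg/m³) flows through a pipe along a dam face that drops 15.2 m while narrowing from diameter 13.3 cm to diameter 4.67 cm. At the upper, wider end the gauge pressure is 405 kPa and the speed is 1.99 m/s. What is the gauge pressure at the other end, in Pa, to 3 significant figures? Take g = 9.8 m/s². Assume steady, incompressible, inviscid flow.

Continuity gives A₁v₁ = A₂v₂, so v₂ = (139 cm²)/(17.1 cm²) × 1.99 m/s = 16.1 m/s.
Bernoulli: P₁ + ½ρv₁² + ρg h₁ = P₂ + ½ρv₂² + ρg h₂, so P₂ = P₁ + ½ρ(v₁² − v₂²) − ρg(h₂ − h₁).
P₂ = 405000 + ½·1000·(1.99² − 16.1²) − 1000·9.8·(−15.2) = 405000 + (-128000) − (-149000) = 426000 Pa.

P₂ = 426000 Pa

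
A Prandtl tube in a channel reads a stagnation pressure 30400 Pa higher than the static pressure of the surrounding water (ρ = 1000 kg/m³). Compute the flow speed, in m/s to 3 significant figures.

Bernoulli between the free stream and the stagnation point: ½ρv² = P_stag − P_static.
v = √(2ΔP/ρ) = √(2·30400/1000) = 7.80 m/s.

v ≈ 7.80 m/s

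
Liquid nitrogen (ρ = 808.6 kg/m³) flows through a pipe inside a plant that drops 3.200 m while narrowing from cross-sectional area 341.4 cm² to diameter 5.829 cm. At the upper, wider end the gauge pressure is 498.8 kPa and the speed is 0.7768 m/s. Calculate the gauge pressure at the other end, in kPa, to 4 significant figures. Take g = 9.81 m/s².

The volume flow rate is constant, so v₂ = (A₁/A₂)v₁ = (341.4/26.69)·0.7768 = 9.938 m/s.
Bernoulli: P₁ + ½ρv₁² + ρg h₁ = P₂ + ½ρv₂² + ρg h₂, so P₂ = P₁ + ½ρ(v₁² − v₂²) − ρg(h₂ − h₁).
P₂ = 498800 + ½·808.6·(0.7768² − 9.938²) − 808.6·9.81·(−3.200) = 498800 + (-39690) − (-25380) = 484500 Pa.

P₂ = 484.5 kPa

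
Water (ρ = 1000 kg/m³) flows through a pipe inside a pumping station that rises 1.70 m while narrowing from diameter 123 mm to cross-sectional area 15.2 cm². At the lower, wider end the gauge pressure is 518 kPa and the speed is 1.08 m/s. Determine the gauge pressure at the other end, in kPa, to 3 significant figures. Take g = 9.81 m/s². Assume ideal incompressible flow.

Mass conservation (A₁v₁ = A₂v₂) gives v₂ = 1.08 × 119/15.2 = 8.44 m/s.
Energy conservation along the streamline gives P₂ = P₁ − ½ρ(v₂² − v₁²) − ρg(h₂ − h₁).
P₂ = 518000 + ½·1000·(1.08² − 8.44²) − 1000·9.81·(+1.70) = 518000 + (-35100) − (16700) = 466000 Pa.

P₂ = 466 kPa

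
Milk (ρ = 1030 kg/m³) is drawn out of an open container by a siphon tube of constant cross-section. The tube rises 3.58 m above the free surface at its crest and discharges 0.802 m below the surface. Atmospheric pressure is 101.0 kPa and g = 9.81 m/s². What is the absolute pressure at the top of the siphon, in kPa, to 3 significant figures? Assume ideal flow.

56.7 kPa

From the surface to the outlet (both open to atmosphere, surface at rest): v = √(2g·h_out) = √(2·9.81·0.802) = 3.97 m/s.
Continuity keeps v the same throughout the tube; from surface to crest, P_atm + 0 = P_top + ½ρv² + ρg·h_top.
P_top = 101000 − ½·1030·3.97² − 1030·9.81·3.58 = 56700 Pa.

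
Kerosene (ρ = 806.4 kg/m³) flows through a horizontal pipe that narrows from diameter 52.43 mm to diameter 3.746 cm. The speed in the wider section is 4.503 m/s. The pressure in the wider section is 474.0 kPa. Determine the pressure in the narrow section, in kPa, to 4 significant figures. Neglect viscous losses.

Continuity gives A₁v₁ = A₂v₂, so v₂ = (21.59 cm²)/(11.02 cm²) × 4.503 m/s = 8.821 m/s.
The pipe is horizontal, so Bernoulli reduces to P₁ + ½ρv₁² = P₂ + ½ρv₂².
P₂ = P₁ − ½ρ(v₂² − v₁²) = 474000 − ½·806.4·(8.821² − 4.503²) = 474000 − 23200 = 450800 Pa.

P₂ = 450.8 kPa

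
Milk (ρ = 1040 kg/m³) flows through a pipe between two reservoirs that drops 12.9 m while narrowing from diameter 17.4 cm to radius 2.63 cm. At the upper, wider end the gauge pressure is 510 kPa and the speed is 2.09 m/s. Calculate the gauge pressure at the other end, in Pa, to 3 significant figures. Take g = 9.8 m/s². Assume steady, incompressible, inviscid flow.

P₂ ≈ 372000 Pa

The volume flow rate is constant, so v₂ = (A₁/A₂)v₁ = (238/21.7)·2.09 = 22.9 m/s.
Energy conservation along the streamline gives P₂ = P₁ − ½ρ(v₂² − v₁²) − ρg(h₂ − h₁).
P₂ = 510000 + ½·1040·(2.09² − 22.9²) − 1040·9.8·(−12.9) = 510000 + (-270000) − (-131000) = 372000 Pa.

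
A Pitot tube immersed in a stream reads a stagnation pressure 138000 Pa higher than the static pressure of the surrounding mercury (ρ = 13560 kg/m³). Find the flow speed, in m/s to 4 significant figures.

v ≈ 4.512 m/s

Bernoulli between the free stream and the stagnation point: ½ρv² = P_stag − P_static.
v = √(2ΔP/ρ) = √(2·138000/13560) = 4.512 m/s.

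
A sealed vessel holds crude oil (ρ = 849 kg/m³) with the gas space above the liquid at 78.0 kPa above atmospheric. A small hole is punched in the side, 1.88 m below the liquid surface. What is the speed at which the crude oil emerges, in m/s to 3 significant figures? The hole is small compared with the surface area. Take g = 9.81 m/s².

14.9 m/s

Take point 1 at the surface (v₁ ≈ 0) and point 2 at the hole (at atmospheric pressure). Bernoulli: P₁ + ρg h = P_atm + ½ρv₂².
With P₁ − P_atm = 78000 Pa, v₂ = √(2gh + 2ΔP/ρ) = √(2·9.81·1.88 + 2·78000/849) = 14.9 m/s.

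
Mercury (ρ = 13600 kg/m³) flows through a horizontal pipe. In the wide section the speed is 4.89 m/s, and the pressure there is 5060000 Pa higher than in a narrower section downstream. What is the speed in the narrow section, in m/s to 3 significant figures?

With h₁ = h₂, rearranging Bernoulli gives v₂ = √(v₁² + 2ΔP/ρ).
v₂ = √(4.89² + 2·5060000/13600) = √(23.9 + 744) = 27.7 m/s.

v₂ = 27.7 m/s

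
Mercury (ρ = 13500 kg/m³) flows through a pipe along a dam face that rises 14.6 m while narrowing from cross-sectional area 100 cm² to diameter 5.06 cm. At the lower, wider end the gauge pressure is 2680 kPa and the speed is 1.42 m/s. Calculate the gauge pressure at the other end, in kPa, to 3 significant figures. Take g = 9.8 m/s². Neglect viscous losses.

P₂ ≈ 425 kPa

The volume flow rate is constant, so v₂ = (A₁/A₂)v₁ = (100/20.1)·1.42 = 7.06 m/s.
Energy conservation along the streamline gives P₂ = P₁ − ½ρ(v₂² − v₁²) − ρg(h₂ − h₁).
P₂ = 2680000 + ½·13500·(1.42² − 7.06²) − 13500·9.8·(+14.6) = 2680000 + (-323000) − (1930000) = 425000 Pa.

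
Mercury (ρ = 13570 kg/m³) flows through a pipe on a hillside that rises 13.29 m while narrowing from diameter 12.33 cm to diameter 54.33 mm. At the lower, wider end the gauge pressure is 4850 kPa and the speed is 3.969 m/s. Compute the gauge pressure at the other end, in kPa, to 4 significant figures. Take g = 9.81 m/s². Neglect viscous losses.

The volume flow rate is constant, so v₂ = (A₁/A₂)v₁ = (119.4/23.18)·3.969 = 20.44 m/s.
Bernoulli: P₁ + ½ρv₁² + ρg h₁ = P₂ + ½ρv₂² + ρg h₂, so P₂ = P₁ + ½ρ(v₁² − v₂²) − ρg(h₂ − h₁).
P₂ = 4850000 + ½·13570·(3.969² − 20.44²) − 13570·9.81·(+13.29) = 4850000 + (-2728000) − (1769000) = 352400 Pa.

352.4 kPa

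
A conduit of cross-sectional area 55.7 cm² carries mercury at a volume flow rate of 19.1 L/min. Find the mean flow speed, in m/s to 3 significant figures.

Q = 19.1 L/min = 0.000318 m³/s.
v = Q/A = 0.000318 / 0.00557 = 0.0572 m/s.

v ≈ 0.0572 m/s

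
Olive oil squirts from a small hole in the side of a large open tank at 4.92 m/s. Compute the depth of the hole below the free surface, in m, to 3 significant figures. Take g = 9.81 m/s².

For a small hole in a large open tank, ½v² = gh, giving h = v²/(2g).
h = 4.92²/(2·9.81) = 24.2/19.62 = 1.23 m.

h ≈ 1.23 m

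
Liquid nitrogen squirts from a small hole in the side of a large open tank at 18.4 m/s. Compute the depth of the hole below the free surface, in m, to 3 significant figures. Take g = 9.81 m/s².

h ≈ 17.3 m

Torricelli: v = √(2gh), so h = v²/(2g).
h = 18.4²/(2·9.81) = 339/19.62 = 17.3 m.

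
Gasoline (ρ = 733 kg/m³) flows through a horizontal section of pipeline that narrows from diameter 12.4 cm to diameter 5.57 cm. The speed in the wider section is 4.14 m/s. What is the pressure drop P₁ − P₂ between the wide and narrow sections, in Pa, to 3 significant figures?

Mass conservation (A₁v₁ = A₂v₂) gives v₂ = 4.14 × 121/24.4 = 20.5 m/s.
With no height change, Bernoulli's equation is P₁ + ½ρv₁² = P₂ + ½ρv₂².
P₁ − P₂ = ½·733·(20.5² − 4.14²) = ½·733·404 = 148000 Pa.

148000 Pa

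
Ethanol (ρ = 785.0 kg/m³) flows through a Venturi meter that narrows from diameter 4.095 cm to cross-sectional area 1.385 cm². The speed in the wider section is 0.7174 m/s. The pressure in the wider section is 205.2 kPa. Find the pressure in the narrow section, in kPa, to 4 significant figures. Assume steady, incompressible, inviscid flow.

The volume flow rate is constant, so v₂ = (A₁/A₂)v₁ = (13.17/1.385)·0.7174 = 6.822 m/s.
With no height change, Bernoulli's equation is P₁ + ½ρv₁² = P₂ + ½ρv₂².
P₂ = P₁ − ½ρ(v₂² − v₁²) = 205200 − ½·785.0·(6.822² − 0.7174²) = 205200 − 18060 = 187100 Pa.

P₂ ≈ 187.1 kPa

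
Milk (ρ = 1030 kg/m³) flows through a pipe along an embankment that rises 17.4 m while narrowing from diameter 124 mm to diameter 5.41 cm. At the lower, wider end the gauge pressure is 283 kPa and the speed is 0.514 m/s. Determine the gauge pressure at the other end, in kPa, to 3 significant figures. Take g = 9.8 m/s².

P₂ ≈ 104 kPa

Continuity gives A₁v₁ = A₂v₂, so v₂ = (121 cm²)/(23.0 cm²) × 0.514 m/s = 2.70 m/s.
Energy conservation along the streamline gives P₂ = P₁ − ½ρ(v₂² − v₁²) − ρg(h₂ − h₁).
P₂ = 283000 + ½·1030·(0.514² − 2.70²) − 1030·9.8·(+17.4) = 283000 + (-3620) − (176000) = 104000 Pa.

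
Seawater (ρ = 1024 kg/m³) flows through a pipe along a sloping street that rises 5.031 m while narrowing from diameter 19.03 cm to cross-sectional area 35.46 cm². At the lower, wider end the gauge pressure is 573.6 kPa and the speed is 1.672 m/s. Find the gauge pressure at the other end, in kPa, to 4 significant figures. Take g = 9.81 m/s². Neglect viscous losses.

P₂ ≈ 432.4 kPa

The volume flow rate is constant, so v₂ = (A₁/A₂)v₁ = (284.4/35.46)·1.672 = 13.41 m/s.
Energy conservation along the streamline gives P₂ = P₁ − ½ρ(v₂² − v₁²) − ρg(h₂ − h₁).
P₂ = 573600 + ½·1024·(1.672² − 13.41²) − 1024·9.81·(+5.031) = 573600 + (-90660) − (50540) = 432400 Pa.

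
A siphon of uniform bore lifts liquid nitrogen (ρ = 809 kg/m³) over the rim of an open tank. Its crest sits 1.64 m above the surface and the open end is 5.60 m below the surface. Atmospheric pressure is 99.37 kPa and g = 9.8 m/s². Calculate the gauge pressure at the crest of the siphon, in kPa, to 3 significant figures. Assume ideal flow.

Bernoulli surface→outlet gives ½v² = g·h_out, so v = √(2·9.8·5.60) = 10.5 m/s.
Continuity keeps v the same throughout the tube; from surface to crest, P_atm + 0 = P_top + ½ρv² + ρg·h_top.
P_top = 99370 − ½·809·10.5² − 809·9.8·1.64 = 42000 Pa. So P_gauge = P_top − P_atm = -57400 Pa.

P_gauge ≈ -57.4 kPa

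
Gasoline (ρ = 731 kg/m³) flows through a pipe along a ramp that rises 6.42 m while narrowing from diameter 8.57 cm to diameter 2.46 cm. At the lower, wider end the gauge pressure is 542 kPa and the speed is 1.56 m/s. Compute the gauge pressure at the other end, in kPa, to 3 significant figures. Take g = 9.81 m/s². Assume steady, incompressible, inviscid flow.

By continuity, v₂ = v₁·A₁/A₂ = 1.56·(57.7/4.75) = 18.9 m/s.
Bernoulli: P₁ + ½ρv₁² + ρg h₁ = P₂ + ½ρv₂² + ρg h₂, so P₂ = P₁ + ½ρ(v₁² − v₂²) − ρg(h₂ − h₁).
P₂ = 542000 + ½·731·(1.56² − 18.9²) − 731·9.81·(+6.42) = 542000 + (-130000) − (46000) = 366000 Pa.

366 kPa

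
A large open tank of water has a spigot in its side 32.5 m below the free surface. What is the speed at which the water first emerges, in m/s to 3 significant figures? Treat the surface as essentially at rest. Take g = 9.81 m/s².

25.3 m/s

The surface is effectively still and both ends are open, so ½v² = gh and v = √(2·9.81·32.5) = 25.3 m/s.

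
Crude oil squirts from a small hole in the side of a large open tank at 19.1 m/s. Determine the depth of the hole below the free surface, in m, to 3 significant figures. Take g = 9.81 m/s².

18.6 m

For a small hole in a large open tank, ½v² = gh, giving h = v²/(2g).
h = 19.1²/(2·9.81) = 365/19.62 = 18.6 m.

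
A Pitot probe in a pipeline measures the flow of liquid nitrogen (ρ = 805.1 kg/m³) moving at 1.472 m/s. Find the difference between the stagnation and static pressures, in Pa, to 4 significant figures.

Bernoulli between the free stream and the stagnation point: ½ρv² = P_stag − P_static.
ΔP = ½·805.1·1.472² = 872.2 Pa.

ΔP ≈ 872.2 Pa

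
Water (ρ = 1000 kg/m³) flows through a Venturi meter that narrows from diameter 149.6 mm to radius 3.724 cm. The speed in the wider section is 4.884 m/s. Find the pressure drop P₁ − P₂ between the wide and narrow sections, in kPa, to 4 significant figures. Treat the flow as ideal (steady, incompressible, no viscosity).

Mass conservation (A₁v₁ = A₂v₂) gives v₂ = 4.884 × 175.8/43.57 = 19.70 m/s.
With no height change, Bernoulli's equation is P₁ + ½ρv₁² = P₂ + ½ρv₂².
P₁ − P₂ = ½·1000·(19.70² − 4.884²) = ½·1000·364.4 = 182200 Pa.

ΔP ≈ 182.2 kPa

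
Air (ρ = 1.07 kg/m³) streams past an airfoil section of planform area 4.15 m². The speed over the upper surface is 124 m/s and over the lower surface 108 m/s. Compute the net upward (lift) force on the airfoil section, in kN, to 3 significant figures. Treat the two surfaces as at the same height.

8.24 kN

With equal heights on the two surfaces, Bernoulli gives P_lower − P_upper = ½ρ(v_upper² − v_lower²).
ΔP = ½·1.07·(124² − 108²) = 1990 Pa.
Lift = ΔP · A = 1990 × 4.15 = 8240 N.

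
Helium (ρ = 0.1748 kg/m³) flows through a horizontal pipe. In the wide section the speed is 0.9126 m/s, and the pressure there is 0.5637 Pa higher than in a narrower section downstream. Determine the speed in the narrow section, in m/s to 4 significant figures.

Horizontal Bernoulli: P₁ + ½ρv₁² = P₂ + ½ρv₂², so v₂² = v₁² + 2(P₁ − P₂)/ρ.
v₂ = √(0.9126² + 2·0.5637/0.1748) = √(0.8328 + 6.450) = 2.699 m/s.

2.699 m/s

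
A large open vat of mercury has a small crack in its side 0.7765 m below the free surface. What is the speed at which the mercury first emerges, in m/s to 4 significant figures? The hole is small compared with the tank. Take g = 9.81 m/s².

v = 3.903 m/s

The surface is effectively still and both ends are open, so ½v² = gh and v = √(2·9.81·0.7765) = 3.903 m/s.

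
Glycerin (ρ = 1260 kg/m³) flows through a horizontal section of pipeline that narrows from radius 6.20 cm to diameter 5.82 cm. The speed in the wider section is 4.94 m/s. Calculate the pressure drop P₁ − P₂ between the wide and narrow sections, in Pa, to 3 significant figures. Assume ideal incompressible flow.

ΔP ≈ 301000 Pa

Mass conservation (A₁v₁ = A₂v₂) gives v₂ = 4.94 × 121/26.6 = 22.4 m/s.
The pipe is horizontal, so Bernoulli reduces to P₁ + ½ρv₁² = P₂ + ½ρv₂².
P₁ − P₂ = ½·1260·(22.4² − 4.94²) = ½·1260·478 = 301000 Pa.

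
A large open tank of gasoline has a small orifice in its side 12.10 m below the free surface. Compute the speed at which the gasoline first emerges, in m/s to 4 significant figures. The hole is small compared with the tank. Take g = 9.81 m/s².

v ≈ 15.41 m/s

With the surface at rest and both surface and jet at atmospheric pressure, Bernoulli gives ρg h = ½ρv², so v = √(2gh) = √(2·9.81·12.10) = 15.41 m/s.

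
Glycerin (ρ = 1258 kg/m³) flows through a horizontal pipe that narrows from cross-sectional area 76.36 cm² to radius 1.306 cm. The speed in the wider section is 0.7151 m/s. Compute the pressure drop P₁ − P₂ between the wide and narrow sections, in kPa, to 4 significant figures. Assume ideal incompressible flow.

ΔP = 65.00 kPa

The volume flow rate is constant, so v₂ = (A₁/A₂)v₁ = (76.36/5.358)·0.7151 = 10.19 m/s.
Bernoulli (h₁ = h₂): P₁ − P₂ = ½ρ(v₂² − v₁²).
P₁ − P₂ = ½·1258·(10.19² − 0.7151²) = ½·1258·103.3 = 65000 Pa.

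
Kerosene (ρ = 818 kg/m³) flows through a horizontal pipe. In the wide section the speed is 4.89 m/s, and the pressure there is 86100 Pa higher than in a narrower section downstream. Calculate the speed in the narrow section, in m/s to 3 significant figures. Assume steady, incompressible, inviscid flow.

With h₁ = h₂, rearranging Bernoulli gives v₂ = √(v₁² + 2ΔP/ρ).
v₂ = √(4.89² + 2·86100/818) = √(23.9 + 211) = 15.3 m/s.

v₂ ≈ 15.3 m/s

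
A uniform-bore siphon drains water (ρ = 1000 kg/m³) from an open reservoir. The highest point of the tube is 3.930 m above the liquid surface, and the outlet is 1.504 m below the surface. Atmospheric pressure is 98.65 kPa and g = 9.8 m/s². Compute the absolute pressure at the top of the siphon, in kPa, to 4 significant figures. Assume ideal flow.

45.40 kPa

Bernoulli surface→outlet gives ½v² = g·h_out, so v = √(2·9.8·1.504) = 5.429 m/s.
Continuity keeps v the same throughout the tube; from surface to crest, P_atm + 0 = P_top + ½ρv² + ρg·h_top.
P_top = 98650 − ½·1000·5.429² − 1000·9.8·3.930 = 45400 Pa.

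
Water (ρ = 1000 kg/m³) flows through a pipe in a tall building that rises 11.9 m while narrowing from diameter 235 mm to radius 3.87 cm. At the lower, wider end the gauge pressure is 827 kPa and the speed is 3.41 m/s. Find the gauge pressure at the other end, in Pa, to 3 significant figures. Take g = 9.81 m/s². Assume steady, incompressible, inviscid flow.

The volume flow rate is constant, so v₂ = (A₁/A₂)v₁ = (434/47.1)·3.41 = 31.4 m/s.
Energy conservation along the streamline gives P₂ = P₁ − ½ρ(v₂² − v₁²) − ρg(h₂ − h₁).
P₂ = 827000 + ½·1000·(3.41² − 31.4²) − 1000·9.81·(+11.9) = 827000 + (-488000) − (117000) = 222000 Pa.

P₂ ≈ 222000 Pa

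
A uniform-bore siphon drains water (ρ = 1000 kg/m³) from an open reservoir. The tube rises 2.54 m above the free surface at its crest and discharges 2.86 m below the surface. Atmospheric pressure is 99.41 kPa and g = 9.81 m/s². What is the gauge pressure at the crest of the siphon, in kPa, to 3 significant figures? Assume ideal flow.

Bernoulli surface→outlet gives ½v² = g·h_out, so v = √(2·9.81·2.86) = 7.49 m/s.
The bore is uniform, so the speed at the crest is the same v. Bernoulli surface→crest: P_atm = P_top + ½ρv² + ρg·h_top.
P_top = 99410 − ½·1000·7.49² − 1000·9.81·2.54 = 46400 Pa. So P_gauge = P_top − P_atm = -53000 Pa.

-53.0 kPa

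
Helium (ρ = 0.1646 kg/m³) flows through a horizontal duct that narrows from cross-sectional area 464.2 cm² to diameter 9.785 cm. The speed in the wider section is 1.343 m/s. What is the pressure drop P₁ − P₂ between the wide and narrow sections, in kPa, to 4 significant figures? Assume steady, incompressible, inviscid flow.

Continuity gives A₁v₁ = A₂v₂, so v₂ = (464.2 cm²)/(75.20 cm²) × 1.343 m/s = 8.290 m/s.
Bernoulli (h₁ = h₂): P₁ − P₂ = ½ρ(v₂² − v₁²).
P₁ − P₂ = ½·0.1646·(8.290² − 1.343²) = ½·0.1646·66.93 = 5.508 Pa.

0.005508 kPa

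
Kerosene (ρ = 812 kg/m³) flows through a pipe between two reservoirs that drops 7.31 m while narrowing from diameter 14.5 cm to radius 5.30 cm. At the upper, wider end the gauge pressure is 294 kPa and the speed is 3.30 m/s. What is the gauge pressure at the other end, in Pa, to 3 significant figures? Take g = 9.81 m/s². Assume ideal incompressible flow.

Mass conservation (A₁v₁ = A₂v₂) gives v₂ = 3.30 × 165/88.2 = 6.18 m/s.
Energy conservation along the streamline gives P₂ = P₁ − ½ρ(v₂² − v₁²) − ρg(h₂ − h₁).
P₂ = 294000 + ½·812·(3.30² − 6.18²) − 812·9.81·(−7.31) = 294000 + (-11100) − (-58200) = 341000 Pa.

341000 Pa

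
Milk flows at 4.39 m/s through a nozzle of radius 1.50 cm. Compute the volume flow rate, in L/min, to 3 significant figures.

Q = 186 L/min

Q = A·v = 0.000707 m² × 4.39 m/s = 0.00310 m³/s.
Converting: 0.00310 m³/s × 60000 = 186 L/min.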